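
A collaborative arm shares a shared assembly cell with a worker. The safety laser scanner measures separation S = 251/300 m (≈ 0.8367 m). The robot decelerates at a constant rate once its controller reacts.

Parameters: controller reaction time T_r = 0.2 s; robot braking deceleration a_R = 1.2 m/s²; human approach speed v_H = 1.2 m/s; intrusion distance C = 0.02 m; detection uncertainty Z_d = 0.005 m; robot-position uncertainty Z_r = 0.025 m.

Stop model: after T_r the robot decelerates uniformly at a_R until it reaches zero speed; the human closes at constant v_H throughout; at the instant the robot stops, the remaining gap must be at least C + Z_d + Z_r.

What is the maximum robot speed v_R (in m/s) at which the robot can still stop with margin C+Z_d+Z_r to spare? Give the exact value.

v_R_max = 2/5 m/s = 0.4000 m/s

at the boundary: (5/12)·v² + (6/5)·v + (-41/75) = 0
  disc = (6/5)² − 4·(5/12)·(-41/75) = 529/225 ; √disc = 23/15
  v_R = (−(6/5) + 23/15) / (2·(5/12)) = 2/5 m/s
check:
braking lasts T_s = (2/5)/(6/5) = 0.3333 s
robot covers v_R·T_r = 0.4000·0.2000 = 0.0800 m before braking
robot under decel: 0.4000²/(2·1.2000) = 0.0667 m
person approaches 1.2000·(0.2000+0.3333) = 0.6400 m
residual clearance needed = 0.0200+0.0050+0.0250 = 0.0500 m
sum ≈ 0.0800+0.0667+0.6400+0.0500 ≈ 0.8367 m = S ✓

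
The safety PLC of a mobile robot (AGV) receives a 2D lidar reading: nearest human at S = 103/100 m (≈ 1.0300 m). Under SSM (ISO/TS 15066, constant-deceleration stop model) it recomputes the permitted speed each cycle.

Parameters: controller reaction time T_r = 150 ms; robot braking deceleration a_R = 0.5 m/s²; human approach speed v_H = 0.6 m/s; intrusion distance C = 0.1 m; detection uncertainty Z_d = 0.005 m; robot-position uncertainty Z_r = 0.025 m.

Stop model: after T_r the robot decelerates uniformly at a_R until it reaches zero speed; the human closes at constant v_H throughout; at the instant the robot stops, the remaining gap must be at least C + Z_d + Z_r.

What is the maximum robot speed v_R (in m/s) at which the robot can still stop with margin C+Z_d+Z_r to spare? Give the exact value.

v_R_max = 9/20 m/s = 0.4500 m/s

collect terms ⇒ (1)·v_R² + (27/20)·v_R + (-81/100) = 0
  disc = (27/20)² − 4·(1)·(-81/100) = 81/16 ; √disc = 9/4
  v_R = (−(27/20) + 9/4) / (2·(1)) = 9/20 m/s
check:
T_s = v_R/a_R = (9/20)/(1/2) = 0.9000 s
reaction-phase robot travel = 0.4500·0.1500 = 0.0675 m
robot covers 0.4500·0.9000 − ½·0.5000·0.9000² = 0.2025 m while stopping
human closes 0.6000·1.0500 = 0.6300 m
C+Z_d+Z_r = 0.1000+0.0050+0.0250 = 0.1300 m
sum ≈ 0.0675+0.2025+0.6300+0.1300 ≈ 1.0300 m = S ✓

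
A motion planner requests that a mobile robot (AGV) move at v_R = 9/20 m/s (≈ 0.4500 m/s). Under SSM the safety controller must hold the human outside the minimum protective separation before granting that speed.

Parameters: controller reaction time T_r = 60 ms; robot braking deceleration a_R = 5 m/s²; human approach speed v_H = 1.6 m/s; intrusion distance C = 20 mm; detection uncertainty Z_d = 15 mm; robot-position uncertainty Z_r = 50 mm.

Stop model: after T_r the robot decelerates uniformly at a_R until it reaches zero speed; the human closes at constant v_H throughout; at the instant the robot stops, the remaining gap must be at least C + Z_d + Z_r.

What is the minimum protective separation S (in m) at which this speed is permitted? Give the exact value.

stop time T_s = (9/20)/5 = 0.0900 s
robot covers v_R·T_r = 0.4500·0.0600 = 0.0270 m before braking
braking distance = 0.4500²/(2·5.0000) = 0.0203 m
human over T_r+T_s: 1.6000·(0.0600+0.0900) = 0.2400 m
residual clearance needed = 0.0200+0.0150+0.0500 = 0.0850 m
S_min ≈ 0.0270+0.0203+0.2400+0.0850  ⇒  S_min = 1489/4000 m

S_min = 1489/4000 m = 0.3723 m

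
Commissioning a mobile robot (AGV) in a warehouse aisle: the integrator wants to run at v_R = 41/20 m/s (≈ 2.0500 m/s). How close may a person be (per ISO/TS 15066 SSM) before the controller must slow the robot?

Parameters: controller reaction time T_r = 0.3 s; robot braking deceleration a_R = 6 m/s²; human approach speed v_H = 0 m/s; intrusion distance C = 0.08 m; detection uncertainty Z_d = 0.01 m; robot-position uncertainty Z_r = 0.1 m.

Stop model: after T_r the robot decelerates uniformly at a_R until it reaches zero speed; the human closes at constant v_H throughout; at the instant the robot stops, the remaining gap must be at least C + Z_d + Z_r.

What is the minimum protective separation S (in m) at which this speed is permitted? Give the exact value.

S_min = 1109/960 m = 1.1552 m

T_s = v_R/a_R = (41/20)/6 = 0.3417 s
reaction-phase robot travel = 2.0500·0.3000 = 0.6150 m
robot covers 2.0500·0.3417 − ½·6.0000·0.3417² = 0.3502 m while stopping
person approaches 0.0000·(0.3000+0.3417) = 0.0000 m
residual clearance needed = 0.0800+0.0100+0.1000 = 0.1900 m
S_min ≈ 0.6150+0.3502+0.0000+0.1900  ⇒  S_min = 1109/960 m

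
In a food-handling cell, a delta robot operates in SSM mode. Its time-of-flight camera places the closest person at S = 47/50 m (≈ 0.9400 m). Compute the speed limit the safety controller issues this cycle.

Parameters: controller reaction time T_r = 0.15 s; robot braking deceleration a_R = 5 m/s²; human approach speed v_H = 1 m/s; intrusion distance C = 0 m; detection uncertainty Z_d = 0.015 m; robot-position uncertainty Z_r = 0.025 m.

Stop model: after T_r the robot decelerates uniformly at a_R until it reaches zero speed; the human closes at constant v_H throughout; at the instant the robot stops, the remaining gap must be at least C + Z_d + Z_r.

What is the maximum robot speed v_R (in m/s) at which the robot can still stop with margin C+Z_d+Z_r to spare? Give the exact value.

v_R_max = 3/2 m/s = 1.5000 m/s

collect terms ⇒ (1/10)·v_R² + (7/20)·v_R + (-3/4) = 0
  disc = (7/20)² − 4·(1/10)·(-3/4) = 169/400 ; √disc = 13/20
  v_R = (−(7/20) + 13/20) / (2·(1/10)) = 3/2 m/s
check:
braking lasts T_s = (3/2)/5 = 0.3000 s
reaction-phase robot travel = 1.5000·0.1500 = 0.2250 m
braking distance = 1.5000²/(2·5.0000) = 0.2250 m
human closes 1.0000·0.4500 = 0.4500 m
residual clearance needed = 0.0000+0.0150+0.0250 = 0.0400 m
sum ≈ 0.2250+0.2250+0.4500+0.0400 ≈ 0.9400 m = S ✓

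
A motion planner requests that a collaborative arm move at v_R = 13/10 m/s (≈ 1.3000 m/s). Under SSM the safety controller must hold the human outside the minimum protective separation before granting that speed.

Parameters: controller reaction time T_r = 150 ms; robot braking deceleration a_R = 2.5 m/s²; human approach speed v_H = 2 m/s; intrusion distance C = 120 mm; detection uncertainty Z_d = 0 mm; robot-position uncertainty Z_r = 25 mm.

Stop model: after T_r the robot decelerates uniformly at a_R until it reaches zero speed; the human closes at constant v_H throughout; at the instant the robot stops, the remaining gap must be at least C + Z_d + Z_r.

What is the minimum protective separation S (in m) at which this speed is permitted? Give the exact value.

stop time T_s = (13/10)/(5/2) = 0.5200 s
robot in T_r: 1.3000·0.1500 = 0.1950 m
robot under decel: 1.3000²/(2·2.5000) = 0.3380 m
human over T_r+T_s: 2.0000·(0.1500+0.5200) = 1.3400 m
C+Z_d+Z_r = 0.1200+0.0000+0.0250 = 0.1450 m
S_min ≈ 0.1950+0.3380+1.3400+0.1450  ⇒  S_min = 1009/500 m

S_min = 1009/500 m = 2.0180 m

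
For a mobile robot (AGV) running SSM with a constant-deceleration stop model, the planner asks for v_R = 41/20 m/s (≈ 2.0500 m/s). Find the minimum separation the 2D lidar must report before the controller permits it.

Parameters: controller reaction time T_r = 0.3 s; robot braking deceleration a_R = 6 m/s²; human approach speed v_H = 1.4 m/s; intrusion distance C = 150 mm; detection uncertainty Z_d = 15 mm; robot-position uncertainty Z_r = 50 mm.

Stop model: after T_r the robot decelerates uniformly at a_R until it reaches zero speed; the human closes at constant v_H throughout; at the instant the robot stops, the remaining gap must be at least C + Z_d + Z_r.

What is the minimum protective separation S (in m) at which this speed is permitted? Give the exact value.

S_min = 9977/4800 m = 2.0785 m

stop time T_s = (41/20)/6 = 0.3417 s
robot covers v_R·T_r = 2.0500·0.3000 = 0.6150 m before braking
robot under decel: 2.0500²/(2·6.0000) = 0.3502 m
human closes 1.4000·0.6417 = 0.8983 m
residual clearance needed = 0.1500+0.0150+0.0500 = 0.2150 m
S_min ≈ 0.6150+0.3502+0.8983+0.2150  ⇒  S_min = 9977/4800 m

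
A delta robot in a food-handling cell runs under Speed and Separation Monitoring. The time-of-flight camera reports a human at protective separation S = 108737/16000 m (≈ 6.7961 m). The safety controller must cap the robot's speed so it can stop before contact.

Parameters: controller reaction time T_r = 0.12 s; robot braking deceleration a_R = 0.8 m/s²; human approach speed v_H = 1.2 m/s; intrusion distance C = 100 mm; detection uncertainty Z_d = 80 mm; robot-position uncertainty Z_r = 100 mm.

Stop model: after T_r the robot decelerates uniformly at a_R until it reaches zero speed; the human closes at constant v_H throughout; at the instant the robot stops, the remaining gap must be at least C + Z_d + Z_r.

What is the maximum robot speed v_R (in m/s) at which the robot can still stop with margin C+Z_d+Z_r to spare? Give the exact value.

v_R_max = 43/20 m/s = 2.1500 m/s

quadratic (5/8)·v² + (81/50)·v + (-101953/16000) = 0
  disc = (81/50)² − 4·(5/8)·(-101953/16000) = 2968729/160000 ; √disc = 1723/400
  v_R = (−(81/50) + 1723/400) / (2·(5/8)) = 43/20 m/s
check:
braking lasts T_s = (43/20)/(4/5) = 2.6875 s
robot in T_r: 2.1500·0.1200 = 0.2580 m
robot covers 2.1500·2.6875 − ½·0.8000·2.6875² = 2.8891 m while stopping
human closes 1.2000·2.8075 = 3.3690 m
margins: 0.1000+0.0800+0.1000 = 0.2800 m
sum ≈ 0.2580+2.8891+3.3690+0.2800 ≈ 6.7961 m = S ✓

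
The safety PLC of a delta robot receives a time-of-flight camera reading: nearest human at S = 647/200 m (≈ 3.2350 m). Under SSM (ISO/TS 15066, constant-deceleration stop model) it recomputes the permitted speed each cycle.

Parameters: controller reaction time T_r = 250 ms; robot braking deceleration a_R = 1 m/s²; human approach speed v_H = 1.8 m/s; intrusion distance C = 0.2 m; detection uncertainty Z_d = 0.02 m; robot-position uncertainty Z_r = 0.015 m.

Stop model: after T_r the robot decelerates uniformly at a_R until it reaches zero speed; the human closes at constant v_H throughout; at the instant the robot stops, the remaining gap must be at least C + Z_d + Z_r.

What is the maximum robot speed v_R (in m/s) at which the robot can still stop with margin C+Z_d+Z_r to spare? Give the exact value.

collect terms ⇒ (1/2)·v_R² + (41/20)·v_R + (-51/20) = 0
  disc = (41/20)² − 4·(1/2)·(-51/20) = 3721/400 ; √disc = 61/20
  v_R = (−(41/20) + 61/20) / (2·(1/2)) = 1 m/s
check:
T_s = v_R/a_R = 1/1 = 1.0000 s
robot in T_r: 1.0000·0.2500 = 0.2500 m
braking distance = 1.0000²/(2·1.0000) = 0.5000 m
person approaches 1.8000·(0.2500+1.0000) = 2.2500 m
C+Z_d+Z_r = 0.2000+0.0200+0.0150 = 0.2350 m
sum ≈ 0.2500+0.5000+2.2500+0.2350 ≈ 3.2350 m = S ✓

v_R_max = 1 m/s = 1.0000 m/s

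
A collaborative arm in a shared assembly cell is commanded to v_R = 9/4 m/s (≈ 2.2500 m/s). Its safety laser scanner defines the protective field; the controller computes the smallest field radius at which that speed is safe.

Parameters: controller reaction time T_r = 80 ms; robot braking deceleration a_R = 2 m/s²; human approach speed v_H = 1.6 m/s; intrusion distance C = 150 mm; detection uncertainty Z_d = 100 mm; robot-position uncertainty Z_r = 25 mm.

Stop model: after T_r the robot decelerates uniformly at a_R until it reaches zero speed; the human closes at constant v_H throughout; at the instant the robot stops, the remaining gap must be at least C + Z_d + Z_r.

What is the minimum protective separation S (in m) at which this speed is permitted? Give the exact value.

S_min = 29189/8000 m = 3.6486 m

braking lasts T_s = (9/4)/2 = 1.1250 s
robot covers v_R·T_r = 2.2500·0.0800 = 0.1800 m before braking
robot covers 2.2500·1.1250 − ½·2.0000·1.1250² = 1.2656 m while stopping
person approaches 1.6000·(0.0800+1.1250) = 1.9280 m
C+Z_d+Z_r = 0.1500+0.1000+0.0250 = 0.2750 m
S_min ≈ 0.1800+1.2656+1.9280+0.2750  ⇒  S_min = 29189/8000 m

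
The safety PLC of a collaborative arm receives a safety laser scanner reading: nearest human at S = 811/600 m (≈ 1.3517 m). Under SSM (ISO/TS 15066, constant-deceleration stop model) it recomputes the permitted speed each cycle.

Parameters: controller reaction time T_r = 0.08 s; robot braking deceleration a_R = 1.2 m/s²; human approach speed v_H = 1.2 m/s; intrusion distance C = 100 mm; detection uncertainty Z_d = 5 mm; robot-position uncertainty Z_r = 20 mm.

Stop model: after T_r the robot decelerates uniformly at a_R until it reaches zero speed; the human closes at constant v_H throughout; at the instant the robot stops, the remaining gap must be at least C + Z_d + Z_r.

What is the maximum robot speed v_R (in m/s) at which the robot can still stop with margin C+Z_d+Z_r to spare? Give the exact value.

collect terms ⇒ (5/12)·v_R² + (27/25)·v_R + (-424/375) = 0
  disc = (27/25)² − 4·(5/12)·(-424/375) = 17161/5625 ; √disc = 131/75
  v_R = (−(27/25) + 131/75) / (2·(5/12)) = 4/5 m/s
check:
braking lasts T_s = (4/5)/(6/5) = 0.6667 s
robot covers v_R·T_r = 0.8000·0.0800 = 0.0640 m before braking
robot under decel: 0.8000²/(2·1.2000) = 0.2667 m
person approaches 1.2000·(0.0800+0.6667) = 0.8960 m
residual clearance needed = 0.1000+0.0050+0.0200 = 0.1250 m
sum ≈ 0.0640+0.2667+0.8960+0.1250 ≈ 1.3517 m = S ✓

v_R_max = 4/5 m/s = 0.8000 m/s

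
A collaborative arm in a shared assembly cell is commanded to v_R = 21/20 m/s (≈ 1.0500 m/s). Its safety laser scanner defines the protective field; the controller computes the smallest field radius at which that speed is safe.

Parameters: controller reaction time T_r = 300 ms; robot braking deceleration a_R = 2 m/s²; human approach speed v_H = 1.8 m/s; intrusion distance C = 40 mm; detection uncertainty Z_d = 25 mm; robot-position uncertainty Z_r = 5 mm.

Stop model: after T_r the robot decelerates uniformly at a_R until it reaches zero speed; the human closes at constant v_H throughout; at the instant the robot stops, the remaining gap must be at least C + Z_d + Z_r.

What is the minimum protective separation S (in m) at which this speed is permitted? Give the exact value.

S_min = 3433/1600 m = 2.1456 m

T_s = v_R/a_R = (21/20)/2 = 0.5250 s
robot in T_r: 1.0500·0.3000 = 0.3150 m
robot under decel: 1.0500²/(2·2.0000) = 0.2756 m
human closes 1.8000·0.8250 = 1.4850 m
C+Z_d+Z_r = 0.0400+0.0250+0.0050 = 0.0700 m
S_min ≈ 0.3150+0.2756+1.4850+0.0700  ⇒  S_min = 3433/1600 m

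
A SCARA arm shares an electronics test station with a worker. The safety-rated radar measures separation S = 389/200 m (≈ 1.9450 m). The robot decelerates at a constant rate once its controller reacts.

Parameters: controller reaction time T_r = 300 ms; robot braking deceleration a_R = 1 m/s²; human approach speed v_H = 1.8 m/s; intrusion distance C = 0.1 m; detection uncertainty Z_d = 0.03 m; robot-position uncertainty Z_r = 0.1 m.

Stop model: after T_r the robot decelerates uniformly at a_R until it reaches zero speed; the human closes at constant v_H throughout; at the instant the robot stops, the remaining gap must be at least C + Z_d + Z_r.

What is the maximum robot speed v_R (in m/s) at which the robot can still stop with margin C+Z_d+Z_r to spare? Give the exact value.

v_R_max = 1/2 m/s = 0.5000 m/s

at the boundary: (1/2)·v² + (21/10)·v + (-47/40) = 0
  disc = (21/10)² − 4·(1/2)·(-47/40) = 169/25 ; √disc = 13/5
  v_R = (−(21/10) + 13/5) / (2·(1/2)) = 1/2 m/s
check:
braking lasts T_s = (1/2)/1 = 0.5000 s
robot covers v_R·T_r = 0.5000·0.3000 = 0.1500 m before braking
robot covers 0.5000·0.5000 − ½·1.0000·0.5000² = 0.1250 m while stopping
person approaches 1.8000·(0.3000+0.5000) = 1.4400 m
C+Z_d+Z_r = 0.1000+0.0300+0.1000 = 0.2300 m
sum ≈ 0.1500+0.1250+1.4400+0.2300 ≈ 1.9450 m = S ✓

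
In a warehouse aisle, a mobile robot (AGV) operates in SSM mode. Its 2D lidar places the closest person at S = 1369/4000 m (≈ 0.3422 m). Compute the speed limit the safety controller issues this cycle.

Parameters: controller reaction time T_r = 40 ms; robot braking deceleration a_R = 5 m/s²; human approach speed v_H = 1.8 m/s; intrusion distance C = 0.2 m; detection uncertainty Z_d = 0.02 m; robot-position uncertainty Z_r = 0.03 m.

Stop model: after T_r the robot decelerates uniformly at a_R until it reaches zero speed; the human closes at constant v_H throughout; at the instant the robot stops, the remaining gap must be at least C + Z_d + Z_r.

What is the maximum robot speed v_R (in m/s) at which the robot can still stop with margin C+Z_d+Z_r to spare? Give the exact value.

v_R_max = 1/20 m/s = 0.0500 m/s

quadratic (1/10)·v² + (2/5)·v + (-81/4000) = 0
  disc = (2/5)² − 4·(1/10)·(-81/4000) = 1681/10000 ; √disc = 41/100
  v_R = (−(2/5) + 41/100) / (2·(1/10)) = 1/20 m/s
check:
T_s = v_R/a_R = (1/20)/5 = 0.0100 s
robot in T_r: 0.0500·0.0400 = 0.0020 m
braking distance = 0.0500²/(2·5.0000) = 0.0003 m
person approaches 1.8000·(0.0400+0.0100) = 0.0900 m
margins: 0.2000+0.0200+0.0300 = 0.2500 m
sum ≈ 0.0020+0.0003+0.0900+0.2500 ≈ 0.3422 m = S ✓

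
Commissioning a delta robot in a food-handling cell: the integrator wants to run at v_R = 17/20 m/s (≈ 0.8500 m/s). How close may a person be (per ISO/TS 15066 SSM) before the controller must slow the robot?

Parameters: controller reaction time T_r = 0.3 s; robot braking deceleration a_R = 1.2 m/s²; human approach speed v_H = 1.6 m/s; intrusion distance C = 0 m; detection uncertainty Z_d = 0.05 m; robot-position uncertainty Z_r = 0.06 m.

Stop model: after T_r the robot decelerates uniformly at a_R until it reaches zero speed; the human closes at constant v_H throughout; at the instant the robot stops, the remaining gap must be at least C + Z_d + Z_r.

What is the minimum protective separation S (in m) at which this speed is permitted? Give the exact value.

S_min = 3647/1600 m = 2.2794 m

stop time T_s = (17/20)/(6/5) = 0.7083 s
robot covers v_R·T_r = 0.8500·0.3000 = 0.2550 m before braking
robot covers 0.8500·0.7083 − ½·1.2000·0.7083² = 0.3010 m while stopping
person approaches 1.6000·(0.3000+0.7083) = 1.6133 m
margins: 0.0000+0.0500+0.0600 = 0.1100 m
S_min ≈ 0.2550+0.3010+1.6133+0.1100  ⇒  S_min = 3647/1600 m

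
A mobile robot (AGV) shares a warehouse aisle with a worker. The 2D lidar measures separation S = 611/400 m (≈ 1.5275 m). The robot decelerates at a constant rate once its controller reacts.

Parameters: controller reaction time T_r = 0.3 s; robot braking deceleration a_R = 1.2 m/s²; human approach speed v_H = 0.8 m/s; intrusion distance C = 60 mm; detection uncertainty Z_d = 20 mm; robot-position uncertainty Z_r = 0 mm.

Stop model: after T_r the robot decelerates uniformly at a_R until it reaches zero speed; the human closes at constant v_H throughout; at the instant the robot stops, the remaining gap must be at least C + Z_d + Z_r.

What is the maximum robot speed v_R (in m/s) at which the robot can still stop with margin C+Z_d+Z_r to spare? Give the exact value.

v_R_max = 9/10 m/s = 0.9000 m/s

collect terms ⇒ (5/12)·v_R² + (29/30)·v_R + (-483/400) = 0
  disc = (29/30)² − 4·(5/12)·(-483/400) = 10609/3600 ; √disc = 103/60
  v_R = (−(29/30) + 103/60) / (2·(5/12)) = 9/10 m/s
check:
braking lasts T_s = (9/10)/(6/5) = 0.7500 s
reaction-phase robot travel = 0.9000·0.3000 = 0.2700 m
robot covers 0.9000·0.7500 − ½·1.2000·0.7500² = 0.3375 m while stopping
person approaches 0.8000·(0.3000+0.7500) = 0.8400 m
margins: 0.0600+0.0200+0.0000 = 0.0800 m
sum ≈ 0.2700+0.3375+0.8400+0.0800 ≈ 1.5275 m = S ✓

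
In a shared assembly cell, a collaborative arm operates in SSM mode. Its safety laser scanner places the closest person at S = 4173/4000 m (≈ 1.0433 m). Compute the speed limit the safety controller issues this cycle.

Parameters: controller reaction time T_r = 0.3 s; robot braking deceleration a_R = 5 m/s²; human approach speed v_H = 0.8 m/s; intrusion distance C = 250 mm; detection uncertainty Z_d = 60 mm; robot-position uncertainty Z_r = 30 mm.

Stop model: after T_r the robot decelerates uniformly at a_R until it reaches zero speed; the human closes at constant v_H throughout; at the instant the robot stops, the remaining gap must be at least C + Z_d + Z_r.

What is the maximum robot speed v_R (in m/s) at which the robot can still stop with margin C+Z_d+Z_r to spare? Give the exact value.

v_R_max = 17/20 m/s = 0.8500 m/s

at the boundary: (1/10)·v² + (23/50)·v + (-1853/4000) = 0
  disc = (23/50)² − 4·(1/10)·(-1853/4000) = 3969/10000 ; √disc = 63/100
  v_R = (−(23/50) + 63/100) / (2·(1/10)) = 17/20 m/s
check:
braking lasts T_s = (17/20)/5 = 0.1700 s
robot covers v_R·T_r = 0.8500·0.3000 = 0.2550 m before braking
robot under decel: 0.8500²/(2·5.0000) = 0.0722 m
human closes 0.8000·0.4700 = 0.3760 m
C+Z_d+Z_r = 0.2500+0.0600+0.0300 = 0.3400 m
sum ≈ 0.2550+0.0722+0.3760+0.3400 ≈ 1.0433 m = S ✓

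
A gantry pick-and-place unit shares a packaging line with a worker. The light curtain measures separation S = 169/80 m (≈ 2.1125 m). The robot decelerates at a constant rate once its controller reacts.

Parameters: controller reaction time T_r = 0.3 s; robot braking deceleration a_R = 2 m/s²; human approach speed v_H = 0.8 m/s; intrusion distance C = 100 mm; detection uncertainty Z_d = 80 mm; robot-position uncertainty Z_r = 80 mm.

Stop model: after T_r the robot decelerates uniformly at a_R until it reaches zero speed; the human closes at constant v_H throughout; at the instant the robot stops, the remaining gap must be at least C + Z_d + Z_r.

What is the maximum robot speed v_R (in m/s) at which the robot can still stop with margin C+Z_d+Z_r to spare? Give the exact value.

collect terms ⇒ (1/4)·v_R² + (7/10)·v_R + (-129/80) = 0
  disc = (7/10)² − 4·(1/4)·(-129/80) = 841/400 ; √disc = 29/20
  v_R = (−(7/10) + 29/20) / (2·(1/4)) = 3/2 m/s
check:
T_s = v_R/a_R = (3/2)/2 = 0.7500 s
robot in T_r: 1.5000·0.3000 = 0.4500 m
braking distance = 1.5000²/(2·2.0000) = 0.5625 m
human over T_r+T_s: 0.8000·(0.3000+0.7500) = 0.8400 m
margins: 0.1000+0.0800+0.0800 = 0.2600 m
sum ≈ 0.4500+0.5625+0.8400+0.2600 ≈ 2.1125 m = S ✓

v_R_max = 3/2 m/s = 1.5000 m/s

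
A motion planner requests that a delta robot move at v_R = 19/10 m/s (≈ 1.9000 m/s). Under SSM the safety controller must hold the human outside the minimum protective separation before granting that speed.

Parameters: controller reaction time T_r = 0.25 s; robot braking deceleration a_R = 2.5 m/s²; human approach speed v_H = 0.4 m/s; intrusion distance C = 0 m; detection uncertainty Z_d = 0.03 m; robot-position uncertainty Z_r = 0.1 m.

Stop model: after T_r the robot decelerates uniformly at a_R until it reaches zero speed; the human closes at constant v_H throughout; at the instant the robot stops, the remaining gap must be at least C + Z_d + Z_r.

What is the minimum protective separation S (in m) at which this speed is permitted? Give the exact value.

S_min = 1731/1000 m = 1.7310 m

stop time T_s = (19/10)/(5/2) = 0.7600 s
robot covers v_R·T_r = 1.9000·0.2500 = 0.4750 m before braking
robot covers 1.9000·0.7600 − ½·2.5000·0.7600² = 0.7220 m while stopping
human over T_r+T_s: 0.4000·(0.2500+0.7600) = 0.4040 m
margins: 0.0000+0.0300+0.1000 = 0.1300 m
S_min ≈ 0.4750+0.7220+0.4040+0.1300  ⇒  S_min = 1731/1000 m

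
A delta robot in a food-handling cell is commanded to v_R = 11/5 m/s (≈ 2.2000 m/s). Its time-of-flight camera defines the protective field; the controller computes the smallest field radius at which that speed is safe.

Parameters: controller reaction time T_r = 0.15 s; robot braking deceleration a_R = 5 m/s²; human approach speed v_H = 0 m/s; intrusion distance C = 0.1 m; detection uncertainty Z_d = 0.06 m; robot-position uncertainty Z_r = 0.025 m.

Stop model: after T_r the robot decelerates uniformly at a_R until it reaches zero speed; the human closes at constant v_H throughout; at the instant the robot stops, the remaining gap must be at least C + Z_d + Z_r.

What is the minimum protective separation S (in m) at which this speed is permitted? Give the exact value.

S_min = 999/1000 m = 0.9990 m

braking lasts T_s = (11/5)/5 = 0.4400 s
reaction-phase robot travel = 2.2000·0.1500 = 0.3300 m
braking distance = 2.2000²/(2·5.0000) = 0.4840 m
human closes 0.0000·0.5900 = 0.0000 m
C+Z_d+Z_r = 0.1000+0.0600+0.0250 = 0.1850 m
S_min ≈ 0.3300+0.4840+0.0000+0.1850  ⇒  S_min = 999/1000 m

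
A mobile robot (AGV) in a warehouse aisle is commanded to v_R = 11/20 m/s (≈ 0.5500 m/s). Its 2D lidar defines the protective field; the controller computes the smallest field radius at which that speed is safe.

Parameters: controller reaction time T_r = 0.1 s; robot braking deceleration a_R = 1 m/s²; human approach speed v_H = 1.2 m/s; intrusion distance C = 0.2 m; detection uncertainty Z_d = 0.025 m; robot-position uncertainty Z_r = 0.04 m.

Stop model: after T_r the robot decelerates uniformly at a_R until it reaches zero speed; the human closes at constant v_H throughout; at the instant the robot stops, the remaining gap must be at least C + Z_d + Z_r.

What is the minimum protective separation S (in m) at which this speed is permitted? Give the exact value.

stop time T_s = (11/20)/1 = 0.5500 s
robot in T_r: 0.5500·0.1000 = 0.0550 m
robot covers 0.5500·0.5500 − ½·1.0000·0.5500² = 0.1512 m while stopping
human closes 1.2000·0.6500 = 0.7800 m
residual clearance needed = 0.2000+0.0250+0.0400 = 0.2650 m
S_min ≈ 0.0550+0.1512+0.7800+0.2650  ⇒  S_min = 1001/800 m

S_min = 1001/800 m = 1.2512 m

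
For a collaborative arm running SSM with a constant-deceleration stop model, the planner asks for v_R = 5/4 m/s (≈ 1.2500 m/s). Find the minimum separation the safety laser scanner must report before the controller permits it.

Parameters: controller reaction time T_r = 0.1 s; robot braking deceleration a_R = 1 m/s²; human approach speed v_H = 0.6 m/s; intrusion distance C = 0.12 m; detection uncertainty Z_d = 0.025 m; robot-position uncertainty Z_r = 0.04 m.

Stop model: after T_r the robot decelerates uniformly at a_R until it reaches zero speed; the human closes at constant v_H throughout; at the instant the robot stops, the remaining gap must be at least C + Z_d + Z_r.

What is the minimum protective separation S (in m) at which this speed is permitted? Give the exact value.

braking lasts T_s = (5/4)/1 = 1.2500 s
robot in T_r: 1.2500·0.1000 = 0.1250 m
robot covers 1.2500·1.2500 − ½·1.0000·1.2500² = 0.7812 m while stopping
person approaches 0.6000·(0.1000+1.2500) = 0.8100 m
residual clearance needed = 0.1200+0.0250+0.0400 = 0.1850 m
S_min ≈ 0.1250+0.7812+0.8100+0.1850  ⇒  S_min = 1521/800 m

S_min = 1521/800 m = 1.9013 m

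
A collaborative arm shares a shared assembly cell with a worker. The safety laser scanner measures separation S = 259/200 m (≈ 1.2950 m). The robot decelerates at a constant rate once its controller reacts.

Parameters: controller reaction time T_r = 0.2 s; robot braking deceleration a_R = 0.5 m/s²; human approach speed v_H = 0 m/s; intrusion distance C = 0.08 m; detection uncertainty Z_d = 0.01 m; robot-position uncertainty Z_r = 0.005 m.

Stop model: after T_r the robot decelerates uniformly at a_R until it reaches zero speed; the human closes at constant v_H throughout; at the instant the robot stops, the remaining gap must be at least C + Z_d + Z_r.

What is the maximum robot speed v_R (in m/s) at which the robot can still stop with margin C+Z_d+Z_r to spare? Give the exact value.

v_R_max = 1 m/s = 1.0000 m/s

collect terms ⇒ (1)·v_R² + (1/5)·v_R + (-6/5) = 0
  disc = (1/5)² − 4·(1)·(-6/5) = 121/25 ; √disc = 11/5
  v_R = (−(1/5) + 11/5) / (2·(1)) = 1 m/s
check:
braking lasts T_s = 1/(1/2) = 2.0000 s
robot in T_r: 1.0000·0.2000 = 0.2000 m
robot covers 1.0000·2.0000 − ½·0.5000·2.0000² = 1.0000 m while stopping
human closes 0.0000·2.2000 = 0.0000 m
margins: 0.0800+0.0100+0.0050 = 0.0950 m
sum ≈ 0.2000+1.0000+0.0000+0.0950 ≈ 1.2950 m = S ✓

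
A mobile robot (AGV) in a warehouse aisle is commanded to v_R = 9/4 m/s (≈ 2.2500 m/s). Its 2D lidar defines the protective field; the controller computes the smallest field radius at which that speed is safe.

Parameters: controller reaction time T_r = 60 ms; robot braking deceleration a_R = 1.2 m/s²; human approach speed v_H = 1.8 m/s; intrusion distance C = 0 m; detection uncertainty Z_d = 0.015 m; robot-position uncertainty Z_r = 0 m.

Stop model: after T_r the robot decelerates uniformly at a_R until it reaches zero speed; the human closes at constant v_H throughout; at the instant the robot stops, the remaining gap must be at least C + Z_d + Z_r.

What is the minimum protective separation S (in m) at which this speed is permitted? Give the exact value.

T_s = v_R/a_R = (9/4)/(6/5) = 1.8750 s
robot in T_r: 2.2500·0.0600 = 0.1350 m
robot under decel: 2.2500²/(2·1.2000) = 2.1094 m
human over T_r+T_s: 1.8000·(0.0600+1.8750) = 3.4830 m
residual clearance needed = 0.0000+0.0150+0.0000 = 0.0150 m
S_min ≈ 0.1350+2.1094+3.4830+0.0150  ⇒  S_min = 45939/8000 m

S_min = 45939/8000 m = 5.7424 m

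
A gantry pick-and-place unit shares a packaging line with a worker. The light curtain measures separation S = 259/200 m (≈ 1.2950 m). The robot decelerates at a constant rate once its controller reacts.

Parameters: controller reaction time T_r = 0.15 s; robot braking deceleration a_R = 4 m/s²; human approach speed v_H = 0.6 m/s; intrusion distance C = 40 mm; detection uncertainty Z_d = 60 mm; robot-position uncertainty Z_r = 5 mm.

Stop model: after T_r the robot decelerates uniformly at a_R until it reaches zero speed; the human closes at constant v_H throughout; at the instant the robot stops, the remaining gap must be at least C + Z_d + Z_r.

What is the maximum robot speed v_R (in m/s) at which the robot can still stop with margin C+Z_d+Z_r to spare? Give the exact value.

v_R_max = 2 m/s = 2.0000 m/s

at the boundary: (1/8)·v² + (3/10)·v + (-11/10) = 0
  disc = (3/10)² − 4·(1/8)·(-11/10) = 16/25 ; √disc = 4/5
  v_R = (−(3/10) + 4/5) / (2·(1/8)) = 2 m/s
check:
T_s = v_R/a_R = 2/4 = 0.5000 s
reaction-phase robot travel = 2.0000·0.1500 = 0.3000 m
robot covers 2.0000·0.5000 − ½·4.0000·0.5000² = 0.5000 m while stopping
human over T_r+T_s: 0.6000·(0.1500+0.5000) = 0.3900 m
C+Z_d+Z_r = 0.0400+0.0600+0.0050 = 0.1050 m
sum ≈ 0.3000+0.5000+0.3900+0.1050 ≈ 1.2950 m = S ✓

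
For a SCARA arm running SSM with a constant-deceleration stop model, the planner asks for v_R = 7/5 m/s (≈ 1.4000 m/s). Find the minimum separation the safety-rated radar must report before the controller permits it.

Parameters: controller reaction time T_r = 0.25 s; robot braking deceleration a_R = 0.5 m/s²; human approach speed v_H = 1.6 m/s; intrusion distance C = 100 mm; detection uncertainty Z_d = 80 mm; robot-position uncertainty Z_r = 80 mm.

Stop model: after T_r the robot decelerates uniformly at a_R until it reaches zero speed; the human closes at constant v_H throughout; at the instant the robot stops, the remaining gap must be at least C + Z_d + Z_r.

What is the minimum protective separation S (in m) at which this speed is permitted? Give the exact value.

braking lasts T_s = (7/5)/(1/2) = 2.8000 s
robot covers v_R·T_r = 1.4000·0.2500 = 0.3500 m before braking
robot covers 1.4000·2.8000 − ½·0.5000·2.8000² = 1.9600 m while stopping
person approaches 1.6000·(0.2500+2.8000) = 4.8800 m
margins: 0.1000+0.0800+0.0800 = 0.2600 m
S_min ≈ 0.3500+1.9600+4.8800+0.2600  ⇒  S_min = 149/20 m

S_min = 149/20 m = 7.4500 m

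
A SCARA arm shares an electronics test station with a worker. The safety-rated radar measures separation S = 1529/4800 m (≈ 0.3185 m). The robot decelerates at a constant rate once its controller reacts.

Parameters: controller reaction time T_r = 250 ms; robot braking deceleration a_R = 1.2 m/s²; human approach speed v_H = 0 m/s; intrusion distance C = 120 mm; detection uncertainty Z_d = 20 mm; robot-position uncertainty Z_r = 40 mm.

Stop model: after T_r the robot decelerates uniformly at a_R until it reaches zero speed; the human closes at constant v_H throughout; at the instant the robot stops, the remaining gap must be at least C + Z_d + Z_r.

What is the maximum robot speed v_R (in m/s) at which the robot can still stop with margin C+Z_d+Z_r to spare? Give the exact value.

v_R_max = 7/20 m/s = 0.3500 m/s

quadratic (5/12)·v² + (1/4)·v + (-133/960) = 0
  disc = (1/4)² − 4·(5/12)·(-133/960) = 169/576 ; √disc = 13/24
  v_R = (−(1/4) + 13/24) / (2·(5/12)) = 7/20 m/s
check:
stop time T_s = (7/20)/(6/5) = 0.2917 s
reaction-phase robot travel = 0.3500·0.2500 = 0.0875 m
robot covers 0.3500·0.2917 − ½·1.2000·0.2917² = 0.0510 m while stopping
person approaches 0.0000·(0.2500+0.2917) = 0.0000 m
C+Z_d+Z_r = 0.1200+0.0200+0.0400 = 0.1800 m
sum ≈ 0.0875+0.0510+0.0000+0.1800 ≈ 0.3185 m = S ✓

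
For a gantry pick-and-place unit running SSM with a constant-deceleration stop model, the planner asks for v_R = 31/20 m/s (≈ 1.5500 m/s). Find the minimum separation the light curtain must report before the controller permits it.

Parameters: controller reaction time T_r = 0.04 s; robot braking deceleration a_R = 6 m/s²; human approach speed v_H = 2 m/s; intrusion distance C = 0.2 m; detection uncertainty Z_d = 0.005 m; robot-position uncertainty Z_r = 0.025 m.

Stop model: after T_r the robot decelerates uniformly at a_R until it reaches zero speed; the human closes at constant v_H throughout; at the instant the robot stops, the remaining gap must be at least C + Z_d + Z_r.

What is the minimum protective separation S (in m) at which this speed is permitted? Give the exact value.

T_s = v_R/a_R = (31/20)/6 = 0.2583 s
robot covers v_R·T_r = 1.5500·0.0400 = 0.0620 m before braking
robot under decel: 1.5500²/(2·6.0000) = 0.2002 m
person approaches 2.0000·(0.0400+0.2583) = 0.5967 m
C+Z_d+Z_r = 0.2000+0.0050+0.0250 = 0.2300 m
S_min ≈ 0.0620+0.2002+0.5967+0.2300  ⇒  S_min = 8711/8000 m

S_min = 8711/8000 m = 1.0889 m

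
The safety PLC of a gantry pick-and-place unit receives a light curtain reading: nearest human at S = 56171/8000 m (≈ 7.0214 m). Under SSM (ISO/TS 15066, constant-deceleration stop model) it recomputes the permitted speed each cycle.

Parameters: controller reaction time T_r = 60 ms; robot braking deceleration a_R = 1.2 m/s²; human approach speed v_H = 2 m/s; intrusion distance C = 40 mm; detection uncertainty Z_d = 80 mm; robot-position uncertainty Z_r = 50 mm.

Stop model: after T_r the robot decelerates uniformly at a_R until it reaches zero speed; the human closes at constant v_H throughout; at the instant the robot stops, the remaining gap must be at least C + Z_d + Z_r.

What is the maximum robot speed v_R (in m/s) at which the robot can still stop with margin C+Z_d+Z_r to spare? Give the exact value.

at the boundary: (5/12)·v² + (259/150)·v + (-53851/8000) = 0
  disc = (259/150)² − 4·(5/12)·(-53851/8000) = 5112121/360000 ; √disc = 2261/600
  v_R = (−(259/150) + 2261/600) / (2·(5/12)) = 49/20 m/s
check:
T_s = v_R/a_R = (49/20)/(6/5) = 2.0417 s
robot covers v_R·T_r = 2.4500·0.0600 = 0.1470 m before braking
braking distance = 2.4500²/(2·1.2000) = 2.5010 m
person approaches 2.0000·(0.0600+2.0417) = 4.2033 m
margins: 0.0400+0.0800+0.0500 = 0.1700 m
sum ≈ 0.1470+2.5010+4.2033+0.1700 ≈ 7.0214 m = S ✓

v_R_max = 49/20 m/s = 2.4500 m/s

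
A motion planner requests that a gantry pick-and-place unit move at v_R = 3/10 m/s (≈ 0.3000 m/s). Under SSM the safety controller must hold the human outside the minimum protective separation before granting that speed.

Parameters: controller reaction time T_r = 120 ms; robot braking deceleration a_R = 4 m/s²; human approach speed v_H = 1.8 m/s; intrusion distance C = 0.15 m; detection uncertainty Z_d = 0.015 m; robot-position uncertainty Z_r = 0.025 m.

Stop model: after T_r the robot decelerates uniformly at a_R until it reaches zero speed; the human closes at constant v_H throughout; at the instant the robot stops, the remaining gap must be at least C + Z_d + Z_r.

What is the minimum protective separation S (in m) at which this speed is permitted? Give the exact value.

braking lasts T_s = (3/10)/4 = 0.0750 s
robot covers v_R·T_r = 0.3000·0.1200 = 0.0360 m before braking
braking distance = 0.3000²/(2·4.0000) = 0.0112 m
person approaches 1.8000·(0.1200+0.0750) = 0.3510 m
residual clearance needed = 0.1500+0.0150+0.0250 = 0.1900 m
S_min ≈ 0.0360+0.0112+0.3510+0.1900  ⇒  S_min = 2353/4000 m

S_min = 2353/4000 m = 0.5883 m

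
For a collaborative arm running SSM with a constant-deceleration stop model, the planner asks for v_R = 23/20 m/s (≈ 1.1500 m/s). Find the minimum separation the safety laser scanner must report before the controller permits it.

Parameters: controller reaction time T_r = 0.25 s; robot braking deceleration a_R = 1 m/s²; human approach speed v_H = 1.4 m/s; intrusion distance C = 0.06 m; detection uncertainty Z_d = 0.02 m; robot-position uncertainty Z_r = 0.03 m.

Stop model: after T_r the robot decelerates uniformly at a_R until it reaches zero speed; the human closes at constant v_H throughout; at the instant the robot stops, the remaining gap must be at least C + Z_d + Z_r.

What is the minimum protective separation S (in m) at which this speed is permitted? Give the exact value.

S_min = 483/160 m = 3.0187 m

T_s = v_R/a_R = (23/20)/1 = 1.1500 s
robot covers v_R·T_r = 1.1500·0.2500 = 0.2875 m before braking
robot covers 1.1500·1.1500 − ½·1.0000·1.1500² = 0.6613 m while stopping
person approaches 1.4000·(0.2500+1.1500) = 1.9600 m
residual clearance needed = 0.0600+0.0200+0.0300 = 0.1100 m
S_min ≈ 0.2875+0.6613+1.9600+0.1100  ⇒  S_min = 483/160 m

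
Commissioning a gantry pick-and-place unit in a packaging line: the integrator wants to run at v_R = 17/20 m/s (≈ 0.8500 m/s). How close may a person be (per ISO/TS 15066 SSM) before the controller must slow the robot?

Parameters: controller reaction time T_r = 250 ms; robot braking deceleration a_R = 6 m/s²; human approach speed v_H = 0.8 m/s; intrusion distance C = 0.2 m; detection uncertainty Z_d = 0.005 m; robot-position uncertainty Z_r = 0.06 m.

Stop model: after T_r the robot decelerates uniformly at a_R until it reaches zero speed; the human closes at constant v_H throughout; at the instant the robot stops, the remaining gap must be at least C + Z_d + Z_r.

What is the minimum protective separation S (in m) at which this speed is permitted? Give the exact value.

S_min = 817/960 m = 0.8510 m

stop time T_s = (17/20)/6 = 0.1417 s
reaction-phase robot travel = 0.8500·0.2500 = 0.2125 m
robot under decel: 0.8500²/(2·6.0000) = 0.0602 m
person approaches 0.8000·(0.2500+0.1417) = 0.3133 m
margins: 0.2000+0.0050+0.0600 = 0.2650 m
S_min ≈ 0.2125+0.0602+0.3133+0.2650  ⇒  S_min = 817/960 m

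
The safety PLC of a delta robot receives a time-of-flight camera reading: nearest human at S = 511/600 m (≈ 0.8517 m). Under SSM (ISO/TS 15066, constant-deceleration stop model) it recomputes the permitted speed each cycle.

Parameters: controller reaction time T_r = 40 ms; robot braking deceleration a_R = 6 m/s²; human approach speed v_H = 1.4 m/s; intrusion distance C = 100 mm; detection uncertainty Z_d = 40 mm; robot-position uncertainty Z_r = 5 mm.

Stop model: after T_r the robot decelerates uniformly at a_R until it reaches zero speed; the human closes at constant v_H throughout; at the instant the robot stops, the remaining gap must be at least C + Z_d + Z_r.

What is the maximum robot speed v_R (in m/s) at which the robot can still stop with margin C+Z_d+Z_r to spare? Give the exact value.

v_R_max = 8/5 m/s = 1.6000 m/s

collect terms ⇒ (1/12)·v_R² + (41/150)·v_R + (-244/375) = 0
  disc = (41/150)² − 4·(1/12)·(-244/375) = 729/2500 ; √disc = 27/50
  v_R = (−(41/150) + 27/50) / (2·(1/12)) = 8/5 m/s
check:
T_s = v_R/a_R = (8/5)/6 = 0.2667 s
reaction-phase robot travel = 1.6000·0.0400 = 0.0640 m
braking distance = 1.6000²/(2·6.0000) = 0.2133 m
human closes 1.4000·0.3067 = 0.4293 m
residual clearance needed = 0.1000+0.0400+0.0050 = 0.1450 m
sum ≈ 0.0640+0.2133+0.4293+0.1450 ≈ 0.8517 m = S ✓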